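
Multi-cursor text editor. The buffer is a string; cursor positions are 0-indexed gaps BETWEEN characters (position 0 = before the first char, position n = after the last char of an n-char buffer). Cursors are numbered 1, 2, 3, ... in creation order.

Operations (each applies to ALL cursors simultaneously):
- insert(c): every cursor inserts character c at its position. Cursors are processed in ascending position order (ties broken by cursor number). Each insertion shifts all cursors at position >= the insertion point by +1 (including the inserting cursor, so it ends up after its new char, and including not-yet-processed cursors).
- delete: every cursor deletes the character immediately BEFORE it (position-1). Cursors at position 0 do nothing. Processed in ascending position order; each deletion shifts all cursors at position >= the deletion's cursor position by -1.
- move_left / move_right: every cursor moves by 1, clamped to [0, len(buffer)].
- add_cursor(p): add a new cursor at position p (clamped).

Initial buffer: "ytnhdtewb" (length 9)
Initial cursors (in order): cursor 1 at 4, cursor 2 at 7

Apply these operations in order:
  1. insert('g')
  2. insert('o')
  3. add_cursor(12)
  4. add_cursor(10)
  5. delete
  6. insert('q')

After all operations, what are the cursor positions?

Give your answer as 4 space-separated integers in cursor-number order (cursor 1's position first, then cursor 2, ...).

Answer: 6 12 12 12

Derivation:
After op 1 (insert('g')): buffer="ytnhgdtegwb" (len 11), cursors c1@5 c2@9, authorship ....1...2..
After op 2 (insert('o')): buffer="ytnhgodtegowb" (len 13), cursors c1@6 c2@11, authorship ....11...22..
After op 3 (add_cursor(12)): buffer="ytnhgodtegowb" (len 13), cursors c1@6 c2@11 c3@12, authorship ....11...22..
After op 4 (add_cursor(10)): buffer="ytnhgodtegowb" (len 13), cursors c1@6 c4@10 c2@11 c3@12, authorship ....11...22..
After op 5 (delete): buffer="ytnhgdteb" (len 9), cursors c1@5 c2@8 c3@8 c4@8, authorship ....1....
After op 6 (insert('q')): buffer="ytnhgqdteqqqb" (len 13), cursors c1@6 c2@12 c3@12 c4@12, authorship ....11...234.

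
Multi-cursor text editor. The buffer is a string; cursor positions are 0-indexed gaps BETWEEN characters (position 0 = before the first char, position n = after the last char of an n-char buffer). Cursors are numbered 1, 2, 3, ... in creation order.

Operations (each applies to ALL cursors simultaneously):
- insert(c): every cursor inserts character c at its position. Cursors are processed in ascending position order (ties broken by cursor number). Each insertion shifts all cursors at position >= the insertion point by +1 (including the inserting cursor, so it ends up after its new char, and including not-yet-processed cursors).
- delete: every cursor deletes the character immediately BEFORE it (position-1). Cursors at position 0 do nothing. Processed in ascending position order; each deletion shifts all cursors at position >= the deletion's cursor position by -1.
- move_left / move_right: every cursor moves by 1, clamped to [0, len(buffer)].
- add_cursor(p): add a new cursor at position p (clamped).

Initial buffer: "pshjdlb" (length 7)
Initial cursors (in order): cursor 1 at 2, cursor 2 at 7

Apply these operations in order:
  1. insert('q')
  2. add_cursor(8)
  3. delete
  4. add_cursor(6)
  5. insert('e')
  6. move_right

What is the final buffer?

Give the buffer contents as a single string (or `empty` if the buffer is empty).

Answer: psehjdleee

Derivation:
After op 1 (insert('q')): buffer="psqhjdlbq" (len 9), cursors c1@3 c2@9, authorship ..1.....2
After op 2 (add_cursor(8)): buffer="psqhjdlbq" (len 9), cursors c1@3 c3@8 c2@9, authorship ..1.....2
After op 3 (delete): buffer="pshjdl" (len 6), cursors c1@2 c2@6 c3@6, authorship ......
After op 4 (add_cursor(6)): buffer="pshjdl" (len 6), cursors c1@2 c2@6 c3@6 c4@6, authorship ......
After op 5 (insert('e')): buffer="psehjdleee" (len 10), cursors c1@3 c2@10 c3@10 c4@10, authorship ..1....234
After op 6 (move_right): buffer="psehjdleee" (len 10), cursors c1@4 c2@10 c3@10 c4@10, authorship ..1....234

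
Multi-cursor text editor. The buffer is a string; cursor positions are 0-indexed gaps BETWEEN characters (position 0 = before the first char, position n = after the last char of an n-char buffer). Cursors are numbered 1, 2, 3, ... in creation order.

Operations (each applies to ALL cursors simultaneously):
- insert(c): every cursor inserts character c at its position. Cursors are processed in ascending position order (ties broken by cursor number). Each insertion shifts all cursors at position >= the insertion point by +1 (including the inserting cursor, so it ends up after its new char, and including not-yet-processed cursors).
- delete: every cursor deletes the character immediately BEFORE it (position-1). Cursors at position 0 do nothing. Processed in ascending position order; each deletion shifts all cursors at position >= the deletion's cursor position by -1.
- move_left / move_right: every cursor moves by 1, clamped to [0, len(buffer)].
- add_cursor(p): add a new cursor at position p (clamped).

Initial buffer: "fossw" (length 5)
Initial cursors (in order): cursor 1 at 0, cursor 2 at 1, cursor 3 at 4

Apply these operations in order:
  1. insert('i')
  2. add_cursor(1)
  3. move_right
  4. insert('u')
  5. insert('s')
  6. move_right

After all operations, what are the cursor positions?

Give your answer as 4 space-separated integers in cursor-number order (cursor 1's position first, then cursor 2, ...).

After op 1 (insert('i')): buffer="ifiossiw" (len 8), cursors c1@1 c2@3 c3@7, authorship 1.2...3.
After op 2 (add_cursor(1)): buffer="ifiossiw" (len 8), cursors c1@1 c4@1 c2@3 c3@7, authorship 1.2...3.
After op 3 (move_right): buffer="ifiossiw" (len 8), cursors c1@2 c4@2 c2@4 c3@8, authorship 1.2...3.
After op 4 (insert('u')): buffer="ifuuioussiwu" (len 12), cursors c1@4 c4@4 c2@7 c3@12, authorship 1.142.2..3.3
After op 5 (insert('s')): buffer="ifuussiousssiwus" (len 16), cursors c1@6 c4@6 c2@10 c3@16, authorship 1.14142.22..3.33
After op 6 (move_right): buffer="ifuussiousssiwus" (len 16), cursors c1@7 c4@7 c2@11 c3@16, authorship 1.14142.22..3.33

Answer: 7 11 16 7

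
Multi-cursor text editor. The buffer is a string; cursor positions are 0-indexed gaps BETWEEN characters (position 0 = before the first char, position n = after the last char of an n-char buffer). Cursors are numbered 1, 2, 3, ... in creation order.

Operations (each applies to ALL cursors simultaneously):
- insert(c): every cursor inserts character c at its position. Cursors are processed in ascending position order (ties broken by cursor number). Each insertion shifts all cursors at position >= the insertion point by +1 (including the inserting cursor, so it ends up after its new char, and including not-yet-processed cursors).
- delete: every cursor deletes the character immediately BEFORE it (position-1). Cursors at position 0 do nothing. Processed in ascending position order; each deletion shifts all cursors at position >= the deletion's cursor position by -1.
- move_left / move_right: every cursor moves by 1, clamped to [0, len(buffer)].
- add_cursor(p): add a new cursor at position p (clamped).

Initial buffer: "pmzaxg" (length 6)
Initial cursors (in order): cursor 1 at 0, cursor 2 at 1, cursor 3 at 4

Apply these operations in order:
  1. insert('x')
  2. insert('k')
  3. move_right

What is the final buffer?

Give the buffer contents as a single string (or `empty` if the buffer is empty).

Answer: xkpxkmzaxkxg

Derivation:
After op 1 (insert('x')): buffer="xpxmzaxxg" (len 9), cursors c1@1 c2@3 c3@7, authorship 1.2...3..
After op 2 (insert('k')): buffer="xkpxkmzaxkxg" (len 12), cursors c1@2 c2@5 c3@10, authorship 11.22...33..
After op 3 (move_right): buffer="xkpxkmzaxkxg" (len 12), cursors c1@3 c2@6 c3@11, authorship 11.22...33..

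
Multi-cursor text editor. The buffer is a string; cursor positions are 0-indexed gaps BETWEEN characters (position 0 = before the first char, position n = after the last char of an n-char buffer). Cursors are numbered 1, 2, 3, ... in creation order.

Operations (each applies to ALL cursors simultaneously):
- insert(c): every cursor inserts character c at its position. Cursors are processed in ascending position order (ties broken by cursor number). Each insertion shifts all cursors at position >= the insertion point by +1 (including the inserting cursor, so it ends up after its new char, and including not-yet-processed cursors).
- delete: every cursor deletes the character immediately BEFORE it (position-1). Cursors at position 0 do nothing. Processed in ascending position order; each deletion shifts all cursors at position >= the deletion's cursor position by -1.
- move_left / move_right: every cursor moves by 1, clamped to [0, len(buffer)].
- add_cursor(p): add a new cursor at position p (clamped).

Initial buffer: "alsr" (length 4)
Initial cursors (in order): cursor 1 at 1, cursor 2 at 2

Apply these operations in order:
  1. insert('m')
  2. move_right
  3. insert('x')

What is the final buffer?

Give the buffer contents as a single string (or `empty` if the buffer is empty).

After op 1 (insert('m')): buffer="amlmsr" (len 6), cursors c1@2 c2@4, authorship .1.2..
After op 2 (move_right): buffer="amlmsr" (len 6), cursors c1@3 c2@5, authorship .1.2..
After op 3 (insert('x')): buffer="amlxmsxr" (len 8), cursors c1@4 c2@7, authorship .1.12.2.

Answer: amlxmsxr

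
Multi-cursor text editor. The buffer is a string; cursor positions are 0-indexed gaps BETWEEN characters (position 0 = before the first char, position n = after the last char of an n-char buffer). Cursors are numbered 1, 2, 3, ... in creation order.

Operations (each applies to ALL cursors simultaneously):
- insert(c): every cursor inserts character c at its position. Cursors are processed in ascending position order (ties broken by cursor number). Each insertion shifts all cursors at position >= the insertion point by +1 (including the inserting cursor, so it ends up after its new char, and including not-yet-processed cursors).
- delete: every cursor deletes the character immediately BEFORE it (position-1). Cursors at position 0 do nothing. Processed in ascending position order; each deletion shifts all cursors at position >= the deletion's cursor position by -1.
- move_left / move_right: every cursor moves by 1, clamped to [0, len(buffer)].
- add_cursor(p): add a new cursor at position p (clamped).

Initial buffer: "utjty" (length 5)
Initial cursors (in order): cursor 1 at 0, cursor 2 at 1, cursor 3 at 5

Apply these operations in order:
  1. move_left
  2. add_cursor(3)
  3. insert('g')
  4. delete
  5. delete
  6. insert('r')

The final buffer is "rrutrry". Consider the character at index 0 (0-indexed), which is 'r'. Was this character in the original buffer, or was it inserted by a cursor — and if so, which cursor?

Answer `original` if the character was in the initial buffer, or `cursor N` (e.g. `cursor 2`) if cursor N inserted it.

Answer: cursor 1

Derivation:
After op 1 (move_left): buffer="utjty" (len 5), cursors c1@0 c2@0 c3@4, authorship .....
After op 2 (add_cursor(3)): buffer="utjty" (len 5), cursors c1@0 c2@0 c4@3 c3@4, authorship .....
After op 3 (insert('g')): buffer="ggutjgtgy" (len 9), cursors c1@2 c2@2 c4@6 c3@8, authorship 12...4.3.
After op 4 (delete): buffer="utjty" (len 5), cursors c1@0 c2@0 c4@3 c3@4, authorship .....
After op 5 (delete): buffer="uty" (len 3), cursors c1@0 c2@0 c3@2 c4@2, authorship ...
After op 6 (insert('r')): buffer="rrutrry" (len 7), cursors c1@2 c2@2 c3@6 c4@6, authorship 12..34.
Authorship (.=original, N=cursor N): 1 2 . . 3 4 .
Index 0: author = 1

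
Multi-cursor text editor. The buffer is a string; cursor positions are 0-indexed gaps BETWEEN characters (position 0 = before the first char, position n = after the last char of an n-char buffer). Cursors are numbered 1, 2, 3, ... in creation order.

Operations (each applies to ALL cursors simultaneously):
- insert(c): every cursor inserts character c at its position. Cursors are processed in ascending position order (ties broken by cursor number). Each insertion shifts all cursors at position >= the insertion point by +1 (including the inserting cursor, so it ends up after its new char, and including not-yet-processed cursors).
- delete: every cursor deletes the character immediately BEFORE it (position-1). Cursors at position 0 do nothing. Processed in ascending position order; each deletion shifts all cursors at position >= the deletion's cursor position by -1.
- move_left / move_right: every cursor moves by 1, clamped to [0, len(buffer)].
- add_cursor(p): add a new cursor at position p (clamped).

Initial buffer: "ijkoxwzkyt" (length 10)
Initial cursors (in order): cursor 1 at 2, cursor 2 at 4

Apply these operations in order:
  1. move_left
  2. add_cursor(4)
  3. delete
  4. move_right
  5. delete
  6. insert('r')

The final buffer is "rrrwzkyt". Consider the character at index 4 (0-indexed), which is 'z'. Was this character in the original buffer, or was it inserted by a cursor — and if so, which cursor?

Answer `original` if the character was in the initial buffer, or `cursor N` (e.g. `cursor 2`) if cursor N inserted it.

Answer: original

Derivation:
After op 1 (move_left): buffer="ijkoxwzkyt" (len 10), cursors c1@1 c2@3, authorship ..........
After op 2 (add_cursor(4)): buffer="ijkoxwzkyt" (len 10), cursors c1@1 c2@3 c3@4, authorship ..........
After op 3 (delete): buffer="jxwzkyt" (len 7), cursors c1@0 c2@1 c3@1, authorship .......
After op 4 (move_right): buffer="jxwzkyt" (len 7), cursors c1@1 c2@2 c3@2, authorship .......
After op 5 (delete): buffer="wzkyt" (len 5), cursors c1@0 c2@0 c3@0, authorship .....
After op 6 (insert('r')): buffer="rrrwzkyt" (len 8), cursors c1@3 c2@3 c3@3, authorship 123.....
Authorship (.=original, N=cursor N): 1 2 3 . . . . .
Index 4: author = original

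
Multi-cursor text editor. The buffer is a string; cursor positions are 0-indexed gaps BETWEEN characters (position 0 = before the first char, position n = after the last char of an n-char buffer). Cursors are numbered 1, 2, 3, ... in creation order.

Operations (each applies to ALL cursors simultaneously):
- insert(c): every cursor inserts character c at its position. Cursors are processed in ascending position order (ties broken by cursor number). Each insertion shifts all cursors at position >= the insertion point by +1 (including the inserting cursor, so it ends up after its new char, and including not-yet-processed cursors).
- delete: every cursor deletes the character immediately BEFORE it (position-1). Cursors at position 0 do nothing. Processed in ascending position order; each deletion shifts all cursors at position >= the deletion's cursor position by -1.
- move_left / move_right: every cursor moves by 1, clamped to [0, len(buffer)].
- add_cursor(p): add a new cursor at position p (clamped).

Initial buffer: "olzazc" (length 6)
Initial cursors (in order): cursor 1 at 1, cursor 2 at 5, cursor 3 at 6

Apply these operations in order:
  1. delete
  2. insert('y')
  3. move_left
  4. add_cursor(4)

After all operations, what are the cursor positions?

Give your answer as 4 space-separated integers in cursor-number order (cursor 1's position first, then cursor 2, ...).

After op 1 (delete): buffer="lza" (len 3), cursors c1@0 c2@3 c3@3, authorship ...
After op 2 (insert('y')): buffer="ylzayy" (len 6), cursors c1@1 c2@6 c3@6, authorship 1...23
After op 3 (move_left): buffer="ylzayy" (len 6), cursors c1@0 c2@5 c3@5, authorship 1...23
After op 4 (add_cursor(4)): buffer="ylzayy" (len 6), cursors c1@0 c4@4 c2@5 c3@5, authorship 1...23

Answer: 0 5 5 4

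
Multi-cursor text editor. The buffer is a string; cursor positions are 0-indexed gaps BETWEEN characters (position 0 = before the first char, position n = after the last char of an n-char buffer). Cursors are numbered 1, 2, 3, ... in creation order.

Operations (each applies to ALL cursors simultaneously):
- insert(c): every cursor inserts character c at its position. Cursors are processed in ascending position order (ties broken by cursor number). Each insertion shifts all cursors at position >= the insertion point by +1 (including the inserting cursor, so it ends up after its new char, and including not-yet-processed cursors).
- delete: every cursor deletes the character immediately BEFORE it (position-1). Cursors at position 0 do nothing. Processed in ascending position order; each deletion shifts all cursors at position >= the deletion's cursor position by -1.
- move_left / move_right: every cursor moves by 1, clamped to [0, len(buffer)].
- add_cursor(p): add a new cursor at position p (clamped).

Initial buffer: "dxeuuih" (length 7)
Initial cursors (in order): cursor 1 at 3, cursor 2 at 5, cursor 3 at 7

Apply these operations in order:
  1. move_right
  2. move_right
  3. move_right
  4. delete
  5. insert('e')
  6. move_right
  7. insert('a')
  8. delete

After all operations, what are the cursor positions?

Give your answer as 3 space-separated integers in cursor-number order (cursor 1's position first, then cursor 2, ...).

Answer: 7 7 7

Derivation:
After op 1 (move_right): buffer="dxeuuih" (len 7), cursors c1@4 c2@6 c3@7, authorship .......
After op 2 (move_right): buffer="dxeuuih" (len 7), cursors c1@5 c2@7 c3@7, authorship .......
After op 3 (move_right): buffer="dxeuuih" (len 7), cursors c1@6 c2@7 c3@7, authorship .......
After op 4 (delete): buffer="dxeu" (len 4), cursors c1@4 c2@4 c3@4, authorship ....
After op 5 (insert('e')): buffer="dxeueee" (len 7), cursors c1@7 c2@7 c3@7, authorship ....123
After op 6 (move_right): buffer="dxeueee" (len 7), cursors c1@7 c2@7 c3@7, authorship ....123
After op 7 (insert('a')): buffer="dxeueeeaaa" (len 10), cursors c1@10 c2@10 c3@10, authorship ....123123
After op 8 (delete): buffer="dxeueee" (len 7), cursors c1@7 c2@7 c3@7, authorship ....123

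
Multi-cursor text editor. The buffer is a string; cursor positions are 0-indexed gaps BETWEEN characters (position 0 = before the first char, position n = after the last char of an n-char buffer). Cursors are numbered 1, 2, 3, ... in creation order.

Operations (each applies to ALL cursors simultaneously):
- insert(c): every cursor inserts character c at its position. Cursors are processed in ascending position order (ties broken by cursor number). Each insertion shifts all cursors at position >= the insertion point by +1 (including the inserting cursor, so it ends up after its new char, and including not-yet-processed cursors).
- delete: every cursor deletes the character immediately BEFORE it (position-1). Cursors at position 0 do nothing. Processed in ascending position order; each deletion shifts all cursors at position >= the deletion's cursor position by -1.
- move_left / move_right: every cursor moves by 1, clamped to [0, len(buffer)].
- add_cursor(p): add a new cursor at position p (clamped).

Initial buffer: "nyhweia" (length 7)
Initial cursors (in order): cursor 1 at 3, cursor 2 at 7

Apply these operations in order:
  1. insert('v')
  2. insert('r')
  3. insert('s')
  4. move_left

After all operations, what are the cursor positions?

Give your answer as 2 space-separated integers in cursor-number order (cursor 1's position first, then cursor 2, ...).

After op 1 (insert('v')): buffer="nyhvweiav" (len 9), cursors c1@4 c2@9, authorship ...1....2
After op 2 (insert('r')): buffer="nyhvrweiavr" (len 11), cursors c1@5 c2@11, authorship ...11....22
After op 3 (insert('s')): buffer="nyhvrsweiavrs" (len 13), cursors c1@6 c2@13, authorship ...111....222
After op 4 (move_left): buffer="nyhvrsweiavrs" (len 13), cursors c1@5 c2@12, authorship ...111....222

Answer: 5 12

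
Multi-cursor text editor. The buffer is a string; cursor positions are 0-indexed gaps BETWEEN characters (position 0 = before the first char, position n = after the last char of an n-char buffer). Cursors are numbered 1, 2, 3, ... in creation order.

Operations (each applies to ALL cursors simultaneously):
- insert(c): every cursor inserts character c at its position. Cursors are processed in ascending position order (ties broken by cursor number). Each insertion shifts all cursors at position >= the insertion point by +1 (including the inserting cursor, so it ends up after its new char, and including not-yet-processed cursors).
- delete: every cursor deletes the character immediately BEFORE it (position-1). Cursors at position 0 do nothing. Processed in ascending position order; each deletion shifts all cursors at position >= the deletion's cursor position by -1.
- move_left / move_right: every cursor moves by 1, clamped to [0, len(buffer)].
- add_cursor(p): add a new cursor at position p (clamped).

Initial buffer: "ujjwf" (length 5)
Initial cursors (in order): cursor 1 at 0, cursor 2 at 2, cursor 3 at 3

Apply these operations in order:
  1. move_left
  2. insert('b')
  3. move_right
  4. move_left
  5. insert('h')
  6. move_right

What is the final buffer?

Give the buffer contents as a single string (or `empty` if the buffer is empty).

Answer: bhubhjbhjwf

Derivation:
After op 1 (move_left): buffer="ujjwf" (len 5), cursors c1@0 c2@1 c3@2, authorship .....
After op 2 (insert('b')): buffer="bubjbjwf" (len 8), cursors c1@1 c2@3 c3@5, authorship 1.2.3...
After op 3 (move_right): buffer="bubjbjwf" (len 8), cursors c1@2 c2@4 c3@6, authorship 1.2.3...
After op 4 (move_left): buffer="bubjbjwf" (len 8), cursors c1@1 c2@3 c3@5, authorship 1.2.3...
After op 5 (insert('h')): buffer="bhubhjbhjwf" (len 11), cursors c1@2 c2@5 c3@8, authorship 11.22.33...
After op 6 (move_right): buffer="bhubhjbhjwf" (len 11), cursors c1@3 c2@6 c3@9, authorship 11.22.33...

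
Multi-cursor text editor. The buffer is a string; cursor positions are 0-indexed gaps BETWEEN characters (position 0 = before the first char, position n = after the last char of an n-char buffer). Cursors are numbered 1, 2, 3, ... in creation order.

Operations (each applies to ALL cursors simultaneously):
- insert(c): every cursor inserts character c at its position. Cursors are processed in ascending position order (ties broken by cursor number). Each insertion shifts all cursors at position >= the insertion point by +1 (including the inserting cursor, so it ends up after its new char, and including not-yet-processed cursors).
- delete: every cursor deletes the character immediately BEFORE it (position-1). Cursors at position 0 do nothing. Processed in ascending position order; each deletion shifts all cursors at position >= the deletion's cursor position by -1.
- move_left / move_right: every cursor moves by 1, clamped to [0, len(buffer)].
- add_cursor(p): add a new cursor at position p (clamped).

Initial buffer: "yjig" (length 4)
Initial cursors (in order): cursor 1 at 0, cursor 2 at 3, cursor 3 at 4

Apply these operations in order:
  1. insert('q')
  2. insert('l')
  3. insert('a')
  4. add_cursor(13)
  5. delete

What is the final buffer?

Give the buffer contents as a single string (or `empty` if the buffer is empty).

Answer: qlyjiqlgq

Derivation:
After op 1 (insert('q')): buffer="qyjiqgq" (len 7), cursors c1@1 c2@5 c3@7, authorship 1...2.3
After op 2 (insert('l')): buffer="qlyjiqlgql" (len 10), cursors c1@2 c2@7 c3@10, authorship 11...22.33
After op 3 (insert('a')): buffer="qlayjiqlagqla" (len 13), cursors c1@3 c2@9 c3@13, authorship 111...222.333
After op 4 (add_cursor(13)): buffer="qlayjiqlagqla" (len 13), cursors c1@3 c2@9 c3@13 c4@13, authorship 111...222.333
After op 5 (delete): buffer="qlyjiqlgq" (len 9), cursors c1@2 c2@7 c3@9 c4@9, authorship 11...22.3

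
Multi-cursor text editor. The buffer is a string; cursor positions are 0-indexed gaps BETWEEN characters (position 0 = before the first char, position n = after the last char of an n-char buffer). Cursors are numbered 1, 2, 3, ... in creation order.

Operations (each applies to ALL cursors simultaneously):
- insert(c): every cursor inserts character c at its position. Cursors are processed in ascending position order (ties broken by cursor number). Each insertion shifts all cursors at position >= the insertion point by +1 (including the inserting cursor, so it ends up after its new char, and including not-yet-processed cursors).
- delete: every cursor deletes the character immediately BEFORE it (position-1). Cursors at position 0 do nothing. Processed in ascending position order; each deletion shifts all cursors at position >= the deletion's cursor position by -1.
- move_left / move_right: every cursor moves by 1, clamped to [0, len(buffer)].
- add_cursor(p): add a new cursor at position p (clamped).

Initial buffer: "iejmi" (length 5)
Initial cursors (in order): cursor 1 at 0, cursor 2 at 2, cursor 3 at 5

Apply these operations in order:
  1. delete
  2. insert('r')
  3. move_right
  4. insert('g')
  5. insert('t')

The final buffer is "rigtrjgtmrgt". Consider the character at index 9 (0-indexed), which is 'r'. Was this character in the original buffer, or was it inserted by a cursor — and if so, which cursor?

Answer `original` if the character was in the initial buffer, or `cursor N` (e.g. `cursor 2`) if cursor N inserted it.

After op 1 (delete): buffer="ijm" (len 3), cursors c1@0 c2@1 c3@3, authorship ...
After op 2 (insert('r')): buffer="rirjmr" (len 6), cursors c1@1 c2@3 c3@6, authorship 1.2..3
After op 3 (move_right): buffer="rirjmr" (len 6), cursors c1@2 c2@4 c3@6, authorship 1.2..3
After op 4 (insert('g')): buffer="rigrjgmrg" (len 9), cursors c1@3 c2@6 c3@9, authorship 1.12.2.33
After op 5 (insert('t')): buffer="rigtrjgtmrgt" (len 12), cursors c1@4 c2@8 c3@12, authorship 1.112.22.333
Authorship (.=original, N=cursor N): 1 . 1 1 2 . 2 2 . 3 3 3
Index 9: author = 3

Answer: cursor 3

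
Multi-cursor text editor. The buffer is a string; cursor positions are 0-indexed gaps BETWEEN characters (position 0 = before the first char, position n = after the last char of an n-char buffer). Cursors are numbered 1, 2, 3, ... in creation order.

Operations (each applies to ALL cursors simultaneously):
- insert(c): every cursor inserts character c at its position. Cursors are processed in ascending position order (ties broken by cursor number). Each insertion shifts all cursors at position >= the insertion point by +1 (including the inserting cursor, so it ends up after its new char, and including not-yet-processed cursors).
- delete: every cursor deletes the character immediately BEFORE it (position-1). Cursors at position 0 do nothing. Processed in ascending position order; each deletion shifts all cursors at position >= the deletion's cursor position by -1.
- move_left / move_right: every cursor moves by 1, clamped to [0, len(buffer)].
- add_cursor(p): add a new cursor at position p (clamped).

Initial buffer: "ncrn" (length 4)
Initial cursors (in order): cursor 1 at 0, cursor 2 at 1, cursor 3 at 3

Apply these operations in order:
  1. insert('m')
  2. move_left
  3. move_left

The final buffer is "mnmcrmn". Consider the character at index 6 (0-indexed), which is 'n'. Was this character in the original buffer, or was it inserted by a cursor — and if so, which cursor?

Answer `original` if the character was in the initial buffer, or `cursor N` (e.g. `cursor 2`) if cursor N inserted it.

After op 1 (insert('m')): buffer="mnmcrmn" (len 7), cursors c1@1 c2@3 c3@6, authorship 1.2..3.
After op 2 (move_left): buffer="mnmcrmn" (len 7), cursors c1@0 c2@2 c3@5, authorship 1.2..3.
After op 3 (move_left): buffer="mnmcrmn" (len 7), cursors c1@0 c2@1 c3@4, authorship 1.2..3.
Authorship (.=original, N=cursor N): 1 . 2 . . 3 .
Index 6: author = original

Answer: original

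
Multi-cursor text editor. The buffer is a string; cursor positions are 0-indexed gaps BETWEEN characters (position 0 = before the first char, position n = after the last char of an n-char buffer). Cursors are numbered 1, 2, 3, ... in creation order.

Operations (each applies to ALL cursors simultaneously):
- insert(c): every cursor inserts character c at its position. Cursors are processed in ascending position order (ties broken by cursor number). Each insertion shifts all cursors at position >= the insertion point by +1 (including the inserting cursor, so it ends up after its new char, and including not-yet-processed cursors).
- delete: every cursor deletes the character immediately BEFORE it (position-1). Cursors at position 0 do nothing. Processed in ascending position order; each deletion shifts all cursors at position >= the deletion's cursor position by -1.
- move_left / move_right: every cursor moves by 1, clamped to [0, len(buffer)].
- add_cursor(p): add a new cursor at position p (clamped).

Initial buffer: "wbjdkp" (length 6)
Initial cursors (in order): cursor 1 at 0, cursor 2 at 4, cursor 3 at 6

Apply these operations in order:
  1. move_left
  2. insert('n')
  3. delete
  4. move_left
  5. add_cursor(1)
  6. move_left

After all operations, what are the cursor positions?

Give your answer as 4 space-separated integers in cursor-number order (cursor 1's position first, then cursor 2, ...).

Answer: 0 1 3 0

Derivation:
After op 1 (move_left): buffer="wbjdkp" (len 6), cursors c1@0 c2@3 c3@5, authorship ......
After op 2 (insert('n')): buffer="nwbjndknp" (len 9), cursors c1@1 c2@5 c3@8, authorship 1...2..3.
After op 3 (delete): buffer="wbjdkp" (len 6), cursors c1@0 c2@3 c3@5, authorship ......
After op 4 (move_left): buffer="wbjdkp" (len 6), cursors c1@0 c2@2 c3@4, authorship ......
After op 5 (add_cursor(1)): buffer="wbjdkp" (len 6), cursors c1@0 c4@1 c2@2 c3@4, authorship ......
After op 6 (move_left): buffer="wbjdkp" (len 6), cursors c1@0 c4@0 c2@1 c3@3, authorship ......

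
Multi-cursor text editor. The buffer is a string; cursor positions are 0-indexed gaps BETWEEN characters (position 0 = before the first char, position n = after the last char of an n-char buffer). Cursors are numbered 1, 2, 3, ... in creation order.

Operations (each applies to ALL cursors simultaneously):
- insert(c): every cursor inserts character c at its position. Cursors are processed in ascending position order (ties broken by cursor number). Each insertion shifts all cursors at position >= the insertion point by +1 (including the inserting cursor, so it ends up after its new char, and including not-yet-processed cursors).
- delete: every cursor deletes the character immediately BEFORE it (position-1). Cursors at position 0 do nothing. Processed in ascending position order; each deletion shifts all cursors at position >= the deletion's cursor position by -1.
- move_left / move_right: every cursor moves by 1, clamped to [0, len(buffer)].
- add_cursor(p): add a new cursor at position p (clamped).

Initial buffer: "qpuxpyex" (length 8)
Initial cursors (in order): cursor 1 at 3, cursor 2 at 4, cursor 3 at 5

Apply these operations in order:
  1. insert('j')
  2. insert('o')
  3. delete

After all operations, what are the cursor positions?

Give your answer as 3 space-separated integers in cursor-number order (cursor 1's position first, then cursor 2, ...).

After op 1 (insert('j')): buffer="qpujxjpjyex" (len 11), cursors c1@4 c2@6 c3@8, authorship ...1.2.3...
After op 2 (insert('o')): buffer="qpujoxjopjoyex" (len 14), cursors c1@5 c2@8 c3@11, authorship ...11.22.33...
After op 3 (delete): buffer="qpujxjpjyex" (len 11), cursors c1@4 c2@6 c3@8, authorship ...1.2.3...

Answer: 4 6 8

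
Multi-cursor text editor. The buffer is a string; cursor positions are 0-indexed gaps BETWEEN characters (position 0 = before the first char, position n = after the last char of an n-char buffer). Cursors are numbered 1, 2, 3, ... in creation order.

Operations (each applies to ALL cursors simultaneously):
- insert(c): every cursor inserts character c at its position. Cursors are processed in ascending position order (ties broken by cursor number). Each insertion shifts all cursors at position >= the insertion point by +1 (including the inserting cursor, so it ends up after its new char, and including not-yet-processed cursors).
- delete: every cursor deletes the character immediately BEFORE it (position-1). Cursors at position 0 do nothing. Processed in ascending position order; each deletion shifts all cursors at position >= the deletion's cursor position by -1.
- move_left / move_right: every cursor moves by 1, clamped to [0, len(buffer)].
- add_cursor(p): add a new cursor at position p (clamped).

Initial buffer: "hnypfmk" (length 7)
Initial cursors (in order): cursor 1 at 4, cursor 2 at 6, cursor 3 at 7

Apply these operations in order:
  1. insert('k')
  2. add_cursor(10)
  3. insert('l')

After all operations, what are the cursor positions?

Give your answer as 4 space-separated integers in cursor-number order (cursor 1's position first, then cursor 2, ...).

After op 1 (insert('k')): buffer="hnypkfmkkk" (len 10), cursors c1@5 c2@8 c3@10, authorship ....1..2.3
After op 2 (add_cursor(10)): buffer="hnypkfmkkk" (len 10), cursors c1@5 c2@8 c3@10 c4@10, authorship ....1..2.3
After op 3 (insert('l')): buffer="hnypklfmklkkll" (len 14), cursors c1@6 c2@10 c3@14 c4@14, authorship ....11..22.334

Answer: 6 10 14 14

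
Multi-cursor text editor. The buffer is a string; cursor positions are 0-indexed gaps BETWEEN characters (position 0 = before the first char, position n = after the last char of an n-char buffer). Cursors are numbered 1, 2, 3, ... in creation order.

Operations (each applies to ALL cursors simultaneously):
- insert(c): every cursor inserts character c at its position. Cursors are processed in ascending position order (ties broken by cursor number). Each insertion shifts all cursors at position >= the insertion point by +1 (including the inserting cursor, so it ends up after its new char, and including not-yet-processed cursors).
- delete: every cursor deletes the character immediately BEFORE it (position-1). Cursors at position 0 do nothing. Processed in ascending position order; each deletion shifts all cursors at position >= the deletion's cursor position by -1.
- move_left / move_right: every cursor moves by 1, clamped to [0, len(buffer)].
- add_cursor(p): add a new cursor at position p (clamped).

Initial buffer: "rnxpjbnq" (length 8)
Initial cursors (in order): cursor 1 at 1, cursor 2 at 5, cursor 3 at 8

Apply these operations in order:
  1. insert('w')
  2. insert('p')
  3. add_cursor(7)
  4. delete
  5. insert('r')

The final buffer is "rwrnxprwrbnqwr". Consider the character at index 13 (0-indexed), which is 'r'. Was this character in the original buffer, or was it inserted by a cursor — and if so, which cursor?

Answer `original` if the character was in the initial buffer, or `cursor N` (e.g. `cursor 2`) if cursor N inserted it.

Answer: cursor 3

Derivation:
After op 1 (insert('w')): buffer="rwnxpjwbnqw" (len 11), cursors c1@2 c2@7 c3@11, authorship .1....2...3
After op 2 (insert('p')): buffer="rwpnxpjwpbnqwp" (len 14), cursors c1@3 c2@9 c3@14, authorship .11....22...33
After op 3 (add_cursor(7)): buffer="rwpnxpjwpbnqwp" (len 14), cursors c1@3 c4@7 c2@9 c3@14, authorship .11....22...33
After op 4 (delete): buffer="rwnxpwbnqw" (len 10), cursors c1@2 c4@5 c2@6 c3@10, authorship .1...2...3
After op 5 (insert('r')): buffer="rwrnxprwrbnqwr" (len 14), cursors c1@3 c4@7 c2@9 c3@14, authorship .11...422...33
Authorship (.=original, N=cursor N): . 1 1 . . . 4 2 2 . . . 3 3
Index 13: author = 3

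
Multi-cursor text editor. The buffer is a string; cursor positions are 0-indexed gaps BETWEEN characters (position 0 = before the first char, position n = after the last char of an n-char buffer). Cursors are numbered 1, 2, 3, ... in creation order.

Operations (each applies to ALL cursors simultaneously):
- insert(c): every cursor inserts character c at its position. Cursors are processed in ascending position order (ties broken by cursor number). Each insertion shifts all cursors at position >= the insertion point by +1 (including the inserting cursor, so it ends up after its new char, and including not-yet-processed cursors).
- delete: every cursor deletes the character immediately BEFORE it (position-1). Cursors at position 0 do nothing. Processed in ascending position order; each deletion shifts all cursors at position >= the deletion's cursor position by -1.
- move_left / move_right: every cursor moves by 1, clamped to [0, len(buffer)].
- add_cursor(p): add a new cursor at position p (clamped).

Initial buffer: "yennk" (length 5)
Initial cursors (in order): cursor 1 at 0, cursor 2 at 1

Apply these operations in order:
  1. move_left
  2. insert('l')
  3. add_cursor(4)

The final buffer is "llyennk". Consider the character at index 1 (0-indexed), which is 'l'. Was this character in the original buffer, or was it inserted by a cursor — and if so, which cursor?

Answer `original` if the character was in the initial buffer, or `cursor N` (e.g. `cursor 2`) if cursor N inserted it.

After op 1 (move_left): buffer="yennk" (len 5), cursors c1@0 c2@0, authorship .....
After op 2 (insert('l')): buffer="llyennk" (len 7), cursors c1@2 c2@2, authorship 12.....
After op 3 (add_cursor(4)): buffer="llyennk" (len 7), cursors c1@2 c2@2 c3@4, authorship 12.....
Authorship (.=original, N=cursor N): 1 2 . . . . .
Index 1: author = 2

Answer: cursor 2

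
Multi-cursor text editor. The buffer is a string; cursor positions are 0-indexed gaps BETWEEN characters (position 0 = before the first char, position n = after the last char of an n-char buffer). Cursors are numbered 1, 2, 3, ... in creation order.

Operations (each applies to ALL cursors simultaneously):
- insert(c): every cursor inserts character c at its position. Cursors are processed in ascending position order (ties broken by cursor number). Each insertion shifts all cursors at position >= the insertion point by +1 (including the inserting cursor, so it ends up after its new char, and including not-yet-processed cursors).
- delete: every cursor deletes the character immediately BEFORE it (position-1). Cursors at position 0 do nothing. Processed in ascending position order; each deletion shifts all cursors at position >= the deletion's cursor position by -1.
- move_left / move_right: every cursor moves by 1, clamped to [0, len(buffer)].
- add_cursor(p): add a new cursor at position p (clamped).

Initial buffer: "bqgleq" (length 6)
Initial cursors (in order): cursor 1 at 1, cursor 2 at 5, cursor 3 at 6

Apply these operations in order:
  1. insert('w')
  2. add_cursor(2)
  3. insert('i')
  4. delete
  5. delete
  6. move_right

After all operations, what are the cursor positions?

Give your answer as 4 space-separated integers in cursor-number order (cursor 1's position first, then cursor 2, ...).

After op 1 (insert('w')): buffer="bwqglewqw" (len 9), cursors c1@2 c2@7 c3@9, authorship .1....2.3
After op 2 (add_cursor(2)): buffer="bwqglewqw" (len 9), cursors c1@2 c4@2 c2@7 c3@9, authorship .1....2.3
After op 3 (insert('i')): buffer="bwiiqglewiqwi" (len 13), cursors c1@4 c4@4 c2@10 c3@13, authorship .114....22.33
After op 4 (delete): buffer="bwqglewqw" (len 9), cursors c1@2 c4@2 c2@7 c3@9, authorship .1....2.3
After op 5 (delete): buffer="qgleq" (len 5), cursors c1@0 c4@0 c2@4 c3@5, authorship .....
After op 6 (move_right): buffer="qgleq" (len 5), cursors c1@1 c4@1 c2@5 c3@5, authorship .....

Answer: 1 5 5 1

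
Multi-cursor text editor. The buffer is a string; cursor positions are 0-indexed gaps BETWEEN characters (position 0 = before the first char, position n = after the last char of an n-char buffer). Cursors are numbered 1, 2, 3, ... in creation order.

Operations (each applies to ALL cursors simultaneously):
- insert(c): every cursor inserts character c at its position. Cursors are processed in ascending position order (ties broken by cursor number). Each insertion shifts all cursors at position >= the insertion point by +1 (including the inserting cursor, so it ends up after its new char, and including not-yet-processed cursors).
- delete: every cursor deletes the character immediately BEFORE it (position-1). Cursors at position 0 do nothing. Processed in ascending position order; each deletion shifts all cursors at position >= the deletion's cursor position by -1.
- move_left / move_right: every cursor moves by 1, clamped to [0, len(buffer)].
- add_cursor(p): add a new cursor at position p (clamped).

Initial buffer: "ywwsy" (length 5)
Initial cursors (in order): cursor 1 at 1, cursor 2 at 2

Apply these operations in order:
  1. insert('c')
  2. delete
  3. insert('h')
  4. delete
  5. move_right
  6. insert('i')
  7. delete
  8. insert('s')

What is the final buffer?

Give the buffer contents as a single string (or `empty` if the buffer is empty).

Answer: ywswssy

Derivation:
After op 1 (insert('c')): buffer="ycwcwsy" (len 7), cursors c1@2 c2@4, authorship .1.2...
After op 2 (delete): buffer="ywwsy" (len 5), cursors c1@1 c2@2, authorship .....
After op 3 (insert('h')): buffer="yhwhwsy" (len 7), cursors c1@2 c2@4, authorship .1.2...
After op 4 (delete): buffer="ywwsy" (len 5), cursors c1@1 c2@2, authorship .....
After op 5 (move_right): buffer="ywwsy" (len 5), cursors c1@2 c2@3, authorship .....
After op 6 (insert('i')): buffer="ywiwisy" (len 7), cursors c1@3 c2@5, authorship ..1.2..
After op 7 (delete): buffer="ywwsy" (len 5), cursors c1@2 c2@3, authorship .....
After op 8 (insert('s')): buffer="ywswssy" (len 7), cursors c1@3 c2@5, authorship ..1.2..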